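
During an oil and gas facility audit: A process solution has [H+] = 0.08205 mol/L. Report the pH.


pH = −log10[H+]
pH = −log10(0.08205) = 1.09

1.09


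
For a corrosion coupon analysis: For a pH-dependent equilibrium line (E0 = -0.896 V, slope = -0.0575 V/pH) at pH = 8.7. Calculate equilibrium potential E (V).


Apply the Pourbaix line equation: E = E0 + slope*pH
E = -0.896 + (-0.0575)*8.7 = -0.896 + (-0.50025) = -1.39625 V
Rounded to 3 decimal places: E = -1.396 V

-1.396 V


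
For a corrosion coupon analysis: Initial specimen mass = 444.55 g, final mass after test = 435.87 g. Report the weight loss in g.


Weight loss = initial − final
WL = 444.55 − 435.87 = 8.68 g

8.68 g


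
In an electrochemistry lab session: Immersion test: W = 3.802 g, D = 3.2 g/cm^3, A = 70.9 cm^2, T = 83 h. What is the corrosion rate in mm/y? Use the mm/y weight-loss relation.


Apply the mm/y weight-loss relation: CR = 87600 * W / (D * A * T)
Numerator: 87600 * 3.802 = 333055.2
Denominator: 3.2 * 70.9 * 83 = 18831.04
CR = 333055.2 / 18831.04 = 17.6865 mm/y

17.6865 mm/y


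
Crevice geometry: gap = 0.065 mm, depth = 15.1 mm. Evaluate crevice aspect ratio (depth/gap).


Aspect ratio = depth / gap
Ratio = 15.1 / 0.065 = 232.3

232.3


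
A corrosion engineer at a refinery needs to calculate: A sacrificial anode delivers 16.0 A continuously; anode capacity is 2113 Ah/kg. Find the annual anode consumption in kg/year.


Annual consumption = current * hours per year / capacity
Rate = 16.0 * 8760 / 2113 = 66.3 kg/year

66.3 kg/year


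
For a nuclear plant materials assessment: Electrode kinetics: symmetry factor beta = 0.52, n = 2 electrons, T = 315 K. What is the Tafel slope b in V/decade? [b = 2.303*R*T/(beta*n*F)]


Apply the Tafel slope relation: b = 2.303*R*T/(beta*n*F)
Numerator: 2.303 * 8.314 * 315 = 6031.35
Denominator: 0.52 * 2 * 96485 = 100344.4
b = 6031.35 / 100344.4 = 0.06 V/decade

0.06 V/decade


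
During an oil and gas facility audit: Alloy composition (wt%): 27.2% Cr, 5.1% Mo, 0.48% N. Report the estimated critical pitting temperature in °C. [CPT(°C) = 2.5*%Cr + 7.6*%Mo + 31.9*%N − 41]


Apply the ASTM G48 empirical CPT estimate: CPT(°C) = 2.5*%Cr + 7.6*%Mo + 31.9*%N − 41
2.5*27.2 = 68; 7.6*5.1 = 38.76; 31.9*0.48 = 15.312
CPT = 68 + 38.76 + 15.312 − 41 = 81.072 °C
Rounded to 0.1 °C: CPT ≈ 81.1 °C

81.1 °C


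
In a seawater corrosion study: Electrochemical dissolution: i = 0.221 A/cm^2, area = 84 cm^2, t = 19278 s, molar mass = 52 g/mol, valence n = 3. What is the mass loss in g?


Apply Faraday's law: m = i*A*t*M / (n*F)
Total charge passed Q = i*A*t = 0.221*84*19278 = 357876.792 C
m = Q*M/(n*F) = 357876.792*52/(3*96485) = 64.292 g

64.292 g


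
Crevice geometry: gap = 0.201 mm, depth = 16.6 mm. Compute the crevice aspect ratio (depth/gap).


Aspect ratio = depth / gap
Ratio = 16.6 / 0.201 = 82.6

82.6


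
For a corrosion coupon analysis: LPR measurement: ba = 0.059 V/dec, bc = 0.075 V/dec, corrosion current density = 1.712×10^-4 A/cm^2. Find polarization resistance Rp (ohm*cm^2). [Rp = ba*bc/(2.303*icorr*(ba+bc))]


Apply the Stern-Geary equation: Rp = ba*bc / (2.303*icorr*(ba+bc))
ba*bc = 0.059*0.075 = 0.004425
ba+bc = 0.134; 2.303*icorr*(ba+bc) = 2.303*1.712×10^-4*0.134 = 5.2832662×10^-5
Rp = 0.004425 / 5.2832662×10^-5 = 83.8 ohm*cm^2

83.8 ohm*cm^2


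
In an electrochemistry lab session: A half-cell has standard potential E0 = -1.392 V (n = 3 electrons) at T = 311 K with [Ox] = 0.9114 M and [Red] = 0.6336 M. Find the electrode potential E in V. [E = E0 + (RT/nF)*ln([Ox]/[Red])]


Apply the Nernst equation: E = E0 + (RT/nF)*ln([Ox]/[Red])
Step 1: RT/nF = 8.314*311/(3*96485) = 0.00893284 V
Step 2: [Ox]/[Red] = 0.9114/0.6336 = 1.438447
Step 3: ln(1.438447) = 0.363564
Step 4: correction = 0.00893284 * 0.363564 = 0.003 V
E = -1.392 + 0.003 = -1.389 V

-1.389 V


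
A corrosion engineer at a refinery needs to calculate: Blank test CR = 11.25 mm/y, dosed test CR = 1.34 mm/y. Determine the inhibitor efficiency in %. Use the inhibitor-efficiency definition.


Apply the inhibitor-efficiency definition: IE = (CR_blank − CR_inh)/CR_blank × 100
IE = (11.25 − 1.34) / 11.25 × 100
IE = 9.91 / 11.25 × 100 = 88.1 %

88.1 %


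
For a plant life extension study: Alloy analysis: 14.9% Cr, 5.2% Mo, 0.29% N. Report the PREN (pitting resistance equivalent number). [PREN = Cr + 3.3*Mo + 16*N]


Apply the PREN formula: PREN = Cr + 3.3*Mo + 16*N
PREN = 14.9 + 3.3*5.2 + 16*0.29
PREN = 14.9 + 17.16 + 4.64 = 36.7

36.7


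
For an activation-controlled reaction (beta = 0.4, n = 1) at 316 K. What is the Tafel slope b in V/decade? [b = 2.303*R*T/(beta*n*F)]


Apply the Tafel slope relation: b = 2.303*R*T/(beta*n*F)
Numerator: 2.303 * 8.314 * 316 = 6050.5
Denominator: 0.4 * 1 * 96485 = 38594.0
b = 6050.5 / 38594.0 = 0.157 V/decade

0.157 V/decade


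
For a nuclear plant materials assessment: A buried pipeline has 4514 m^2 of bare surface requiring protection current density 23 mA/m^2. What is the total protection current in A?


I = area * current density, then convert mA → A (÷1000)
I = 4514 * 23 / 1000 = 103.82 A

103.82 A


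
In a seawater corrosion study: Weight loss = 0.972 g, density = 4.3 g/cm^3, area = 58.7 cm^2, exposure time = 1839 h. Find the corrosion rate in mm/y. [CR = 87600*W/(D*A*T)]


Apply the mm/y weight-loss relation: CR = 87600 * W / (D * A * T)
Numerator: 87600 * 0.972 = 85147.2
Denominator: 4.3 * 58.7 * 1839 = 464181.99
CR = 85147.2 / 464181.99 = 0.183435 mm/y

0.183435 mm/y


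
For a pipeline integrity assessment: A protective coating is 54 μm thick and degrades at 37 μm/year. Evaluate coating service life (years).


Service life = thickness / degradation rate
Life = 54 / 37 = 1.5 years

1.5 years


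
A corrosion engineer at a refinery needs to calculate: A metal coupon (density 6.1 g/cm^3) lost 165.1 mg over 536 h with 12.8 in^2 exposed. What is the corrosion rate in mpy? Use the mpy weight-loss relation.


Apply the mpy weight-loss relation: CR = 534 * W / (D * A * T)
Numerator: 534 * 165.1 = 88163.4
Denominator: 6.1 * 12.8 * 536 = 41850.88
CR = 88163.4 / 41850.88 = 2.107 mpy

2.107 mpy


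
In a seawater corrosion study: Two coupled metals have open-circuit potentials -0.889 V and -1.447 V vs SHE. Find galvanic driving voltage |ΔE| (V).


Driving voltage is the absolute potential difference.
|ΔE| = |-0.889 − (-1.447)| = 0.558 V

0.558 V


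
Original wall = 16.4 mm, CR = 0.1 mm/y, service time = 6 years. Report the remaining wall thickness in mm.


Remaining wall = original − CR × time
t = 16.4 − 0.1*6 = 16.4 − 0.6 = 15.8 mm

15.8 mm


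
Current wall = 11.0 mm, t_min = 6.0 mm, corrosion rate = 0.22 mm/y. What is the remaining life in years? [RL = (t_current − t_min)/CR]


Apply the remaining-life relation: RL = (t_current − t_min) / CR
RL = (11.0 − 6.0) / 0.22 = 5.0 / 0.22 = 22.7 years

22.7 years


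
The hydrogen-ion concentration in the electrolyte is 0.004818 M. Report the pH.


pH = −log10[H+]
pH = −log10(0.004818) = 2.32

2.32


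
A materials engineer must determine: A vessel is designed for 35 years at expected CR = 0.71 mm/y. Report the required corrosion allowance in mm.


Corrosion allowance = CR × design life
CA = 0.71 * 35 = 24.85 mm

24.85 mm


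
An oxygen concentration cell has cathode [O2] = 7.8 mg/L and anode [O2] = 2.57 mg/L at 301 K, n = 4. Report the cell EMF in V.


Apply the Nernst concentration-cell relation: E = (RT/nF)*ln(C_cathode/C_anode)
RT/nF = 8.314*301/(4*96485) = 0.0064842 V
ln(7.8/2.57) = 1.11022
E = 0.0064842 * 1.11022 = 0.0072 V

0.0072 V


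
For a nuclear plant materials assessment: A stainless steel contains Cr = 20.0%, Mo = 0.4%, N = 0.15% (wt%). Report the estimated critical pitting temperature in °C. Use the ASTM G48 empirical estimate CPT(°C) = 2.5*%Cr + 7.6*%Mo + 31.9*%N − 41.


Apply the ASTM G48 empirical CPT estimate: CPT(°C) = 2.5*%Cr + 7.6*%Mo + 31.9*%N − 41
2.5*20.0 = 50; 7.6*0.4 = 3.04; 31.9*0.15 = 4.785
CPT = 50 + 3.04 + 4.785 − 41 = 16.825 °C
Rounded to 0.1 °C: CPT ≈ 16.8 °C

16.8 °C


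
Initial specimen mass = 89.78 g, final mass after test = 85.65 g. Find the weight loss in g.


Weight loss = initial − final
WL = 89.78 − 85.65 = 4.13 g

4.13 g


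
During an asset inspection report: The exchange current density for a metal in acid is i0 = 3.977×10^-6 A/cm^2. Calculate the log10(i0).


i0 = 3.977×10^-6 A/cm^2
log10(i0) = -5.4

-5.4


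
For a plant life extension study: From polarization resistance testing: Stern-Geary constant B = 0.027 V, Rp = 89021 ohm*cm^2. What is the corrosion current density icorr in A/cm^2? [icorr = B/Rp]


Apply the Stern-Geary relation: icorr = B / Rp
icorr = 0.027 / 89021 = 3.033×10^-7 A/cm^2

3.033×10^-7 A/cm^2


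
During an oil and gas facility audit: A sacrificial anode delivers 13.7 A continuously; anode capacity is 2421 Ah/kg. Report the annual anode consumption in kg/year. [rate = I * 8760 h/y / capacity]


Annual consumption = current * hours per year / capacity
Rate = 13.7 * 8760 / 2421 = 49.6 kg/year

49.6 kg/year


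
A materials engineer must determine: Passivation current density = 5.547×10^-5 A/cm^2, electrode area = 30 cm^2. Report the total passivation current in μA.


I = i_pass * A, then convert A → μA (×10^6)
I = 5.547×10^-5 * 30 * 10^6 = 1664.1 μA

1664.1 μA


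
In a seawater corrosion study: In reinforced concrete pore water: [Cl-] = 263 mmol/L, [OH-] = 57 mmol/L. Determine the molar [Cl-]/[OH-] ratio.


Threshold parameter = [Cl-] / [OH-] (molar basis; both in mmol/L, so units cancel)
Ratio = 263 / 57 = 4.61

4.61


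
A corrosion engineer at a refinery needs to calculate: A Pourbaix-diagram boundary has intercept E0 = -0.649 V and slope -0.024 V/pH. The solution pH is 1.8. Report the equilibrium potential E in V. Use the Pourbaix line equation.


Apply the Pourbaix line equation: E = E0 + slope*pH
E = -0.649 + (-0.024)*1.8 = -0.649 + (-0.0432) = -0.6922 V
Rounded to 3 decimal places: E = -0.692 V

-0.692 V


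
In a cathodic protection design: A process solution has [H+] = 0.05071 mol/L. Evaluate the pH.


pH = −log10[H+]
pH = −log10(0.05071) = 1.29

1.29


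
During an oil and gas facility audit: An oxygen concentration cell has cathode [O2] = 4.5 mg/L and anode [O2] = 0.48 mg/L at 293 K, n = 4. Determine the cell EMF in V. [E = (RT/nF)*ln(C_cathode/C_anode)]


Apply the Nernst concentration-cell relation: E = (RT/nF)*ln(C_cathode/C_anode)
RT/nF = 8.314*293/(4*96485) = 0.00631187 V
ln(4.5/0.48) = 2.23805
E = 0.00631187 * 2.23805 = 0.01413 V

0.01413 V


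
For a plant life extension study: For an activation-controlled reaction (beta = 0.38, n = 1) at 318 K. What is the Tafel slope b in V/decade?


Apply the Tafel slope relation: b = 2.303*R*T/(beta*n*F)
Numerator: 2.303 * 8.314 * 318 = 6088.79
Denominator: 0.38 * 1 * 96485 = 36664.3
b = 6088.79 / 36664.3 = 0.166 V/decade

0.166 V/decade


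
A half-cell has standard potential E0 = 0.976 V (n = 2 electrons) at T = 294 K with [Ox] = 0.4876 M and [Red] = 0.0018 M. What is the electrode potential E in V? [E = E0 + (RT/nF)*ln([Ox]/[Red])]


Apply the Nernst equation: E = E0 + (RT/nF)*ln([Ox]/[Red])
Step 1: RT/nF = 8.314*294/(2*96485) = 0.01266682 V
Step 2: [Ox]/[Red] = 0.4876/0.0018 = 270.888889
Step 3: ln(270.888889) = 5.601709
Step 4: correction = 0.01266682 * 5.601709 = 0.071 V
E = 0.976 + 0.071 = 1.047 V

1.047 V


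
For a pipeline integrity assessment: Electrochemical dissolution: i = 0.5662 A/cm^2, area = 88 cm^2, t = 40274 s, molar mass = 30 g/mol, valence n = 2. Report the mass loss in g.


Apply Faraday's law: m = i*A*t*M / (n*F)
Total charge passed Q = i*A*t = 0.5662*88*40274 = 2006676.2144 C
m = Q*M/(n*F) = 2006676.2144*30/(2*96485) = 311.967 g

311.967 g


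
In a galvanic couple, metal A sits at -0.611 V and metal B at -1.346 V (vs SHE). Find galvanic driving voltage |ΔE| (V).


Driving voltage is the absolute potential difference.
|ΔE| = |-0.611 − (-1.346)| = 0.735 V

0.735 V


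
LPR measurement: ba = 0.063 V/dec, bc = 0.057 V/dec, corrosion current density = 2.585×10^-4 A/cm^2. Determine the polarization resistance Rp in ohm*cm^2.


Apply the Stern-Geary equation: Rp = ba*bc / (2.303*icorr*(ba+bc))
ba*bc = 0.063*0.057 = 0.003591
ba+bc = 0.12; 2.303*icorr*(ba+bc) = 2.303*2.585×10^-4*0.12 = 7.143906×10^-5
Rp = 0.003591 / 7.143906×10^-5 = 50.27 ohm*cm^2

50.27 ohm*cm^2


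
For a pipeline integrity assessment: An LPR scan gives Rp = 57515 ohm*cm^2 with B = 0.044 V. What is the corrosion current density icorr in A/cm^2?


Apply the Stern-Geary relation: icorr = B / Rp
icorr = 0.044 / 57515 = 7.65×10^-7 A/cm^2

7.65×10^-7 A/cm^2


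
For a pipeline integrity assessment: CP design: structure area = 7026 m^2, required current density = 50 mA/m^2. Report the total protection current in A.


I = area * current density, then convert mA → A (÷1000)
I = 7026 * 50 / 1000 = 351.3 A

351.3 A


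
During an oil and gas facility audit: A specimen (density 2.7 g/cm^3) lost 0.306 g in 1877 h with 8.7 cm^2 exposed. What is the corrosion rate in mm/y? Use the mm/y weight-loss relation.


Apply the mm/y weight-loss relation: CR = 87600 * W / (D * A * T)
Numerator: 87600 * 0.306 = 26805.6
Denominator: 2.7 * 8.7 * 1877 = 44090.73
CR = 26805.6 / 44090.73 = 0.60796 mm/y

0.60796 mm/y


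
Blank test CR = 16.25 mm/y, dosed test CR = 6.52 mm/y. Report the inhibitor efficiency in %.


Apply the inhibitor-efficiency definition: IE = (CR_blank − CR_inh)/CR_blank × 100
IE = (16.25 − 6.52) / 16.25 × 100
IE = 9.73 / 16.25 × 100 = 59.9 %

59.9 %


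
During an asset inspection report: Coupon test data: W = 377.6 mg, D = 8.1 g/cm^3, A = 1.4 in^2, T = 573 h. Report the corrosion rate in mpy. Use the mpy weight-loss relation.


Apply the mpy weight-loss relation: CR = 534 * W / (D * A * T)
Numerator: 534 * 377.6 = 201638.4
Denominator: 8.1 * 1.4 * 573 = 6497.82
CR = 201638.4 / 6497.82 = 31.032 mpy

31.032 mpy


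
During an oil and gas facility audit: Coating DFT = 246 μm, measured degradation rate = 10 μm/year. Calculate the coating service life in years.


Service life = thickness / degradation rate
Life = 246 / 10 = 24.6 years

24.6 years


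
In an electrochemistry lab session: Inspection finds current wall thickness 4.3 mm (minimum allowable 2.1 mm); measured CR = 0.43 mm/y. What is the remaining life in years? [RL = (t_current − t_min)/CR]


Apply the remaining-life relation: RL = (t_current − t_min) / CR
RL = (4.3 − 2.1) / 0.43 = 2.2 / 0.43 = 5.1 years

5.1 years


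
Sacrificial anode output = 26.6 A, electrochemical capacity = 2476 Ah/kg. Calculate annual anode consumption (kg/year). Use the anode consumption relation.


Annual consumption = current * hours per year / capacity
Rate = 26.6 * 8760 / 2476 = 94.1 kg/year

94.1 kg/year


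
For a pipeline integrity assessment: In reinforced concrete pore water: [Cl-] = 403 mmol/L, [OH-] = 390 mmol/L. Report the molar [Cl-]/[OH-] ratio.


Threshold parameter = [Cl-] / [OH-] (molar basis; both in mmol/L, so units cancel)
Ratio = 403 / 390 = 1.03

1.03


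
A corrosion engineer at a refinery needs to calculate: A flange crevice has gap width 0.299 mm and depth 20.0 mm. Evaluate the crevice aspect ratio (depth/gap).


Aspect ratio = depth / gap
Ratio = 20.0 / 0.299 = 66.9

66.9


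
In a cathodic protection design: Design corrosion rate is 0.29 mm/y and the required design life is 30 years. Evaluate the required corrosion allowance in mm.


Corrosion allowance = CR × design life
CA = 0.29 * 30 = 8.7 mm

8.7 mm


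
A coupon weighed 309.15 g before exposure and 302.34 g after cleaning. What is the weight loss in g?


Weight loss = initial − final
WL = 309.15 − 302.34 = 6.81 g

6.81 g


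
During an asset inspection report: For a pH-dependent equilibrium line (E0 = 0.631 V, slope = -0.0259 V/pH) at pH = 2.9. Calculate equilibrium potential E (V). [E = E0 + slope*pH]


Apply the Pourbaix line equation: E = E0 + slope*pH
E = 0.631 + (-0.0259)*2.9 = 0.631 + (-0.07511) = 0.55589 V
Rounded to 4 decimal places: E = 0.5559 V

0.5559 V


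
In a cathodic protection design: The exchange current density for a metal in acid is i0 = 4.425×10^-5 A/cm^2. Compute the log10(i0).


i0 = 4.425×10^-5 A/cm^2
log10(i0) = -4.354

-4.354


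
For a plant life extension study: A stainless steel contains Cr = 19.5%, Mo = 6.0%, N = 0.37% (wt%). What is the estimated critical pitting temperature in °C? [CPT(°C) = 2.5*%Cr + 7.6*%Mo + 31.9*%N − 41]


Apply the ASTM G48 empirical CPT estimate: CPT(°C) = 2.5*%Cr + 7.6*%Mo + 31.9*%N − 41
2.5*19.5 = 48.75; 7.6*6.0 = 45.6; 31.9*0.37 = 11.803
CPT = 48.75 + 45.6 + 11.803 − 41 = 65.153 °C
Rounded to 0.1 °C: CPT ≈ 65.2 °C

65.2 °C


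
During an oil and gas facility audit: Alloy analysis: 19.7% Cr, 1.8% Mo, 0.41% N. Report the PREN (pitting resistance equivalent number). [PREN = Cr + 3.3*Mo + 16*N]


Apply the PREN formula: PREN = Cr + 3.3*Mo + 16*N
PREN = 19.7 + 3.3*1.8 + 16*0.41
PREN = 19.7 + 5.94 + 6.56 = 32.2

32.2


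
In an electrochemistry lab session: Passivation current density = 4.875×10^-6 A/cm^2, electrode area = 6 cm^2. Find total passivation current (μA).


I = i_pass * A, then convert A → μA (×10^6)
I = 4.875×10^-6 * 6 * 10^6 = 29.25 μA

29.25 μA


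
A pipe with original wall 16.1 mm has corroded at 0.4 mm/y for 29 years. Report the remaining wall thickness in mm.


Remaining wall = original − CR × time
t = 16.1 − 0.4*29 = 16.1 − 11.6 = 4.5 mm

4.5 mm


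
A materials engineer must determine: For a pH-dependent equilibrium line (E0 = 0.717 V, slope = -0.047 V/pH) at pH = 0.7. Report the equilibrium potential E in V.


Apply the Pourbaix line equation: E = E0 + slope*pH
E = 0.717 + (-0.047)*0.7 = 0.717 + (-0.0329) = 0.6841 V
Rounded to 3 decimal places: E = 0.684 V

0.684 V


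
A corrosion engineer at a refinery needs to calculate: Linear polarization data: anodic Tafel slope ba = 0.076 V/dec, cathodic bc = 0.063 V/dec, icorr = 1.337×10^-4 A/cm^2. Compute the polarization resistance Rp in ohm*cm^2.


Apply the Stern-Geary equation: Rp = ba*bc / (2.303*icorr*(ba+bc))
ba*bc = 0.076*0.063 = 0.004788
ba+bc = 0.139; 2.303*icorr*(ba+bc) = 2.303*1.337×10^-4*0.139 = 4.2799643×10^-5
Rp = 0.004788 / 4.2799643×10^-5 = 111.9 ohm*cm^2

111.9 ohm*cm^2


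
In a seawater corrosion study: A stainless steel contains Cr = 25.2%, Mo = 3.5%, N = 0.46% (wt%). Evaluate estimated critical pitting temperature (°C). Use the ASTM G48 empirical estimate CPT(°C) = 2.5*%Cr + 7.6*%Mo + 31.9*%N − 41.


Apply the ASTM G48 empirical CPT estimate: CPT(°C) = 2.5*%Cr + 7.6*%Mo + 31.9*%N − 41
2.5*25.2 = 63; 7.6*3.5 = 26.6; 31.9*0.46 = 14.674
CPT = 63 + 26.6 + 14.674 − 41 = 63.274 °C
Rounded to 0.1 °C: CPT ≈ 63.3 °C

63.3 °C


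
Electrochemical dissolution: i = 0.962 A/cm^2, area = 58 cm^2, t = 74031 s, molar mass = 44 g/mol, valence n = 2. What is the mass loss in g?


Apply Faraday's law: m = i*A*t*M / (n*F)
Total charge passed Q = i*A*t = 0.962*58*74031 = 4130633.676 C
m = Q*M/(n*F) = 4130633.676*44/(2*96485) = 941.8453 g

941.8453 g


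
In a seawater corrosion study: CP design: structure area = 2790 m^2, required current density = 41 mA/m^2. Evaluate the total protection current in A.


I = area * current density, then convert mA → A (÷1000)
I = 2790 * 41 / 1000 = 114.39 A

114.39 A


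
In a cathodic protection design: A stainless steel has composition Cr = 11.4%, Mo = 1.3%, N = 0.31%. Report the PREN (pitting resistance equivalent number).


Apply the PREN formula: PREN = Cr + 3.3*Mo + 16*N
PREN = 11.4 + 3.3*1.3 + 16*0.31
PREN = 11.4 + 4.29 + 4.96 = 20.65

20.65


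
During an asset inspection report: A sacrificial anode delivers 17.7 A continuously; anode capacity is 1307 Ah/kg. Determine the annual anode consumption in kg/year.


Annual consumption = current * hours per year / capacity
Rate = 17.7 * 8760 / 1307 = 118.6 kg/year

118.6 kg/year


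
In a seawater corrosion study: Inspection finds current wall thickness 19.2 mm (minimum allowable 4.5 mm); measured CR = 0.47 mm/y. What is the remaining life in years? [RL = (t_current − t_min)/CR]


Apply the remaining-life relation: RL = (t_current − t_min) / CR
RL = (19.2 − 4.5) / 0.47 = 14.7 / 0.47 = 31.3 years

31.3 years


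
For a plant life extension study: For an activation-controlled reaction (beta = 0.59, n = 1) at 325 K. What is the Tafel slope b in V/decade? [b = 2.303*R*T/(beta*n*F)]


Apply the Tafel slope relation: b = 2.303*R*T/(beta*n*F)
Numerator: 2.303 * 8.314 * 325 = 6222.82
Denominator: 0.59 * 1 * 96485 = 56926.15
b = 6222.82 / 56926.15 = 0.1093 V/decade

0.1093 V/decade


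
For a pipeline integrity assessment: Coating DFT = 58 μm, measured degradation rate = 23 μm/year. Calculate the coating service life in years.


Service life = thickness / degradation rate
Life = 58 / 23 = 2.5 years

2.5 years


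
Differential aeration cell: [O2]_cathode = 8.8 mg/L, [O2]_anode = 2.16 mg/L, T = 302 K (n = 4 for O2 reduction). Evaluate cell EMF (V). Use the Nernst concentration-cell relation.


Apply the Nernst concentration-cell relation: E = (RT/nF)*ln(C_cathode/C_anode)
RT/nF = 8.314*302/(4*96485) = 0.00650575 V
ln(8.8/2.16) = 1.40464
E = 0.00650575 * 1.40464 = 0.00914 V

0.00914 V


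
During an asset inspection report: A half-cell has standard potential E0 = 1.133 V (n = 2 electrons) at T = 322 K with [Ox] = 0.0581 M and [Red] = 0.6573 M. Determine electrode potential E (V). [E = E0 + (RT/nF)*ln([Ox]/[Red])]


Apply the Nernst equation: E = E0 + (RT/nF)*ln([Ox]/[Red])
Step 1: RT/nF = 8.314*322/(2*96485) = 0.01387318 V
Step 2: [Ox]/[Red] = 0.0581/0.6573 = 0.088392
Step 3: ln(0.088392) = -2.425974
Step 4: correction = 0.01387318 * -2.425974 = -0.034 V
E = 1.133 + -0.034 = 1.099 V

1.099 V


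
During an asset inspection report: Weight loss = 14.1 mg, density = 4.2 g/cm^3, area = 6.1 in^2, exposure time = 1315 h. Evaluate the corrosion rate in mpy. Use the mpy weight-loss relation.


Apply the mpy weight-loss relation: CR = 534 * W / (D * A * T)
Numerator: 534 * 14.1 = 7529.4
Denominator: 4.2 * 6.1 * 1315 = 33690.3
CR = 7529.4 / 33690.3 = 0.22349 mpy

0.22349 mpy


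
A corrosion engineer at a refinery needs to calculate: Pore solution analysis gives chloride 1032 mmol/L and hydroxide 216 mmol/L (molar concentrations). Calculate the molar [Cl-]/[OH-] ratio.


Threshold parameter = [Cl-] / [OH-] (molar basis; both in mmol/L, so units cancel)
Ratio = 1032 / 216 = 4.78

4.78


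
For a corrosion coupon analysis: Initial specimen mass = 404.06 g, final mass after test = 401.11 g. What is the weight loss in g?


Weight loss = initial − final
WL = 404.06 − 401.11 = 2.95 g

2.95 g


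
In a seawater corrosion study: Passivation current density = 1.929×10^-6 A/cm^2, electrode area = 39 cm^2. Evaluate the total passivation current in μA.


I = i_pass * A, then convert A → μA (×10^6)
I = 1.929×10^-6 * 39 * 10^6 = 75.23 μA

75.23 μA


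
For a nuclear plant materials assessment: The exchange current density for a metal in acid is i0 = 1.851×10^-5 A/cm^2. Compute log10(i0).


i0 = 1.851×10^-5 A/cm^2
log10(i0) = -4.733

-4.733


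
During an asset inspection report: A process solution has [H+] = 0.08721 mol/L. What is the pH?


pH = −log10[H+]
pH = −log10(0.08721) = 1.06

1.06


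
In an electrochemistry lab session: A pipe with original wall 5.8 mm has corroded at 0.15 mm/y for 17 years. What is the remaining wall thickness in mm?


Remaining wall = original − CR × time
t = 5.8 − 0.15*17 = 5.8 − 2.55 = 3.25 mm

3.25 mm


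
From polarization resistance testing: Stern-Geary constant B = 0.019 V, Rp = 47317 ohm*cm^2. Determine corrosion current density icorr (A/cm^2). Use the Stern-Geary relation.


Apply the Stern-Geary relation: icorr = B / Rp
icorr = 0.019 / 47317 = 4.015×10^-7 A/cm^2

4.015×10^-7 A/cm^2


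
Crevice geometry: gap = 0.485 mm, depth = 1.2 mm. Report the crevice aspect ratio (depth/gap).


Aspect ratio = depth / gap
Ratio = 1.2 / 0.485 = 2.5

2.5


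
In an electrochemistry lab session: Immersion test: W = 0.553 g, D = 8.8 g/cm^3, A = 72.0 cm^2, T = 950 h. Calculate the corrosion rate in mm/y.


Apply the mm/y weight-loss relation: CR = 87600 * W / (D * A * T)
Numerator: 87600 * 0.553 = 48442.8
Denominator: 8.8 * 72.0 * 950 = 601920.0
CR = 48442.8 / 601920.0 = 0.0805 mm/y

0.0805 mm/y


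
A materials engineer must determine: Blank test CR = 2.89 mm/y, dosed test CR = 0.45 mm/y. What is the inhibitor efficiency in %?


Apply the inhibitor-efficiency definition: IE = (CR_blank − CR_inh)/CR_blank × 100
IE = (2.89 − 0.45) / 2.89 × 100
IE = 2.44 / 2.89 × 100 = 84.4 %

84.4 %


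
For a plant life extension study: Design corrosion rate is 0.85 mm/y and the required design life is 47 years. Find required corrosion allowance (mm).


Corrosion allowance = CR × design life
CA = 0.85 * 47 = 39.95 mm

39.95 mm


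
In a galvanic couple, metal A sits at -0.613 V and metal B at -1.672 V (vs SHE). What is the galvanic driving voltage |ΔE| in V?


Driving voltage is the absolute potential difference.
|ΔE| = |-0.613 − (-1.672)| = 1.059 V

1.059 V


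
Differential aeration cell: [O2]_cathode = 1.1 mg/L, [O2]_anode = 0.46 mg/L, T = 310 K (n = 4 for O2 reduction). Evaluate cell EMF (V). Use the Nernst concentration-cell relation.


Apply the Nernst concentration-cell relation: E = (RT/nF)*ln(C_cathode/C_anode)
RT/nF = 8.314*310/(4*96485) = 0.00667808 V
ln(1.1/0.46) = 0.87184
E = 0.00667808 * 0.87184 = 0.00582 V

0.00582 V


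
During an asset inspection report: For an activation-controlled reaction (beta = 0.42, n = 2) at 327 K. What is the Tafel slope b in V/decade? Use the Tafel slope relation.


Apply the Tafel slope relation: b = 2.303*R*T/(beta*n*F)
Numerator: 2.303 * 8.314 * 327 = 6261.12
Denominator: 0.42 * 2 * 96485 = 81047.4
b = 6261.12 / 81047.4 = 0.077 V/decade

0.077 V/decade


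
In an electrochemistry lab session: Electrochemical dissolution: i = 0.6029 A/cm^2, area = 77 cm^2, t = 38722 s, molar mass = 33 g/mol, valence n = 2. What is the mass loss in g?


Apply Faraday's law: m = i*A*t*M / (n*F)
Total charge passed Q = i*A*t = 0.6029*77*38722 = 1797603.0226 C
m = Q*M/(n*F) = 1797603.0226*33/(2*96485) = 307.41 g

307.41 g


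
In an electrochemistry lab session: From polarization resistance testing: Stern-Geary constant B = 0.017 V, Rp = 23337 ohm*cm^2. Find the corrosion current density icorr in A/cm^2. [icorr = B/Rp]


Apply the Stern-Geary relation: icorr = B / Rp
icorr = 0.017 / 23337 = 7.285×10^-7 A/cm^2

7.285×10^-7 A/cm^2


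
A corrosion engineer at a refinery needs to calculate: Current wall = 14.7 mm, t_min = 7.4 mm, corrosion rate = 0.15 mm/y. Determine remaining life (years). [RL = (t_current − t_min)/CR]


Apply the remaining-life relation: RL = (t_current − t_min) / CR
RL = (14.7 − 7.4) / 0.15 = 7.3 / 0.15 = 48.7 years

48.7 years


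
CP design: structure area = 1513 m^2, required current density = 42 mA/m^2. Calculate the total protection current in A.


I = area * current density, then convert mA → A (÷1000)
I = 1513 * 42 / 1000 = 63.55 A

63.55 A


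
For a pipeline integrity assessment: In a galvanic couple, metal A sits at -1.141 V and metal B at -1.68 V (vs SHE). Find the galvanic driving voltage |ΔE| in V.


Driving voltage is the absolute potential difference.
|ΔE| = |-1.141 − (-1.68)| = 0.539 V

0.539 V


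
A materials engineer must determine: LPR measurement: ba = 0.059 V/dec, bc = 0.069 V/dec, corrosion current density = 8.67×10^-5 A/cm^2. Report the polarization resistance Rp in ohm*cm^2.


Apply the Stern-Geary equation: Rp = ba*bc / (2.303*icorr*(ba+bc))
ba*bc = 0.059*0.069 = 0.004071
ba+bc = 0.128; 2.303*icorr*(ba+bc) = 2.303*8.67×10^-5*0.128 = 2.5557773×10^-5
Rp = 0.004071 / 2.5557773×10^-5 = 159.29 ohm*cm^2

159.29 ohm*cm^2


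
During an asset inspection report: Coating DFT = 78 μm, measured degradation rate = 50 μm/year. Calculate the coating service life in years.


Service life = thickness / degradation rate
Life = 78 / 50 = 1.6 years

1.6 years


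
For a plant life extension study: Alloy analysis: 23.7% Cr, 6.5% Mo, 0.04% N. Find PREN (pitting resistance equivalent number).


Apply the PREN formula: PREN = Cr + 3.3*Mo + 16*N
PREN = 23.7 + 3.3*6.5 + 16*0.04
PREN = 23.7 + 21.45 + 0.64 = 45.79

45.79


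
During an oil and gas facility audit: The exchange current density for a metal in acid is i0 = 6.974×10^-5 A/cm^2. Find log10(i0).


i0 = 6.974×10^-5 A/cm^2
log10(i0) = -4.157

-4.157


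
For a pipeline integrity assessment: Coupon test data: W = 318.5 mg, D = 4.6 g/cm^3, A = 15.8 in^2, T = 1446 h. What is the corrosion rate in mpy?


Apply the mpy weight-loss relation: CR = 534 * W / (D * A * T)
Numerator: 534 * 318.5 = 170079.0
Denominator: 4.6 * 15.8 * 1446 = 105095.28
CR = 170079.0 / 105095.28 = 1.618 mpy

1.618 mpy


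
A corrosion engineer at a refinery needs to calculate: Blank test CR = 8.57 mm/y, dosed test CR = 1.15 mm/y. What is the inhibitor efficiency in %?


Apply the inhibitor-efficiency definition: IE = (CR_blank − CR_inh)/CR_blank × 100
IE = (8.57 − 1.15) / 8.57 × 100
IE = 7.42 / 8.57 × 100 = 86.6 %

86.6 %


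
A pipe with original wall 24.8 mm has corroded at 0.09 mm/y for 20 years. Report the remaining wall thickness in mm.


Remaining wall = original − CR × time
t = 24.8 − 0.09*20 = 24.8 − 1.8 = 23.0 mm

23.0 mm


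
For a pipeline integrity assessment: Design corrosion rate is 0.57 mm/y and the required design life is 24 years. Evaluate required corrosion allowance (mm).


Corrosion allowance = CR × design life
CA = 0.57 * 24 = 13.68 mm

13.68 mm


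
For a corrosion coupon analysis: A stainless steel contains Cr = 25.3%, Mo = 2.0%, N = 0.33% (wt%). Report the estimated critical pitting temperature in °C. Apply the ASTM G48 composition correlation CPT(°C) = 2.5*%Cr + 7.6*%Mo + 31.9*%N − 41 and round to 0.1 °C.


Apply the ASTM G48 empirical CPT estimate: CPT(°C) = 2.5*%Cr + 7.6*%Mo + 31.9*%N − 41
2.5*25.3 = 63.25; 7.6*2.0 = 15.2; 31.9*0.33 = 10.527
CPT = 63.25 + 15.2 + 10.527 − 41 = 47.977 °C
Rounded to 0.1 °C: CPT ≈ 48.0 °C

48.0 °C


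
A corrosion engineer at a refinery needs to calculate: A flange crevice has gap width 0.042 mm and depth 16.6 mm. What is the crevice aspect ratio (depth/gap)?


Aspect ratio = depth / gap
Ratio = 16.6 / 0.042 = 395.2

395.2


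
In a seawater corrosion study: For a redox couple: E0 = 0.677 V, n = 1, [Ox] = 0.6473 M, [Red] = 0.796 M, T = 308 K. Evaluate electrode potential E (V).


Apply the Nernst equation: E = E0 + (RT/nF)*ln([Ox]/[Red])
Step 1: RT/nF = 8.314*308/(1*96485) = 0.02654 V
Step 2: [Ox]/[Red] = 0.6473/0.796 = 0.813191
Step 3: ln(0.813191) = -0.206789
Step 4: correction = 0.02654 * -0.206789 = -0.0055 V
E = 0.677 + -0.0055 = 0.6715 V

0.6715 V


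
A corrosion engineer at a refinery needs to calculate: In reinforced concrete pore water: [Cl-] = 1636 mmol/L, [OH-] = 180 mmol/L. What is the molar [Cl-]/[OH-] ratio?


Threshold parameter = [Cl-] / [OH-] (molar basis; both in mmol/L, so units cancel)
Ratio = 1636 / 180 = 9.09

9.09


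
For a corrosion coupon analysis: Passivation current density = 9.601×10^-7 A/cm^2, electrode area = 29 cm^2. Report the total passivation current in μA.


I = i_pass * A, then convert A → μA (×10^6)
I = 9.601×10^-7 * 29 * 10^6 = 27.84 μA

27.84 μA


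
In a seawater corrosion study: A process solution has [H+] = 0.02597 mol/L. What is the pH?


pH = −log10[H+]
pH = −log10(0.02597) = 1.59

1.59


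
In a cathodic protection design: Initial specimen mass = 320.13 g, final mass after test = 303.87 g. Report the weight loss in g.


Weight loss = initial − final
WL = 320.13 − 303.87 = 16.26 g

16.26 g


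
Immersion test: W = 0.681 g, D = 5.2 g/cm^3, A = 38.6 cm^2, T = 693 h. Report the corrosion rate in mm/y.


Apply the mm/y weight-loss relation: CR = 87600 * W / (D * A * T)
Numerator: 87600 * 0.681 = 59655.6
Denominator: 5.2 * 38.6 * 693 = 139098.96
CR = 59655.6 / 139098.96 = 0.4289 mm/y

0.4289 mm/y


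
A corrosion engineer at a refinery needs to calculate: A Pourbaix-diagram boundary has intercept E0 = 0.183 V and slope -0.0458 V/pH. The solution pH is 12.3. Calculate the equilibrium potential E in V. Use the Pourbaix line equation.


Apply the Pourbaix line equation: E = E0 + slope*pH
E = 0.183 + (-0.0458)*12.3 = 0.183 + (-0.56334) = -0.38034 V
Rounded to 3 decimal places: E = -0.380 V

-0.380 V


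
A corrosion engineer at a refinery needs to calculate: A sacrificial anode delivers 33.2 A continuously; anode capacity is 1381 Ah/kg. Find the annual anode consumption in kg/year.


Annual consumption = current * hours per year / capacity
Rate = 33.2 * 8760 / 1381 = 210.6 kg/year

210.6 kg/year


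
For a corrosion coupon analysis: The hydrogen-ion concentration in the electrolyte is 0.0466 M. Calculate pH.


pH = −log10[H+]
pH = −log10(0.0466) = 1.33

1.33


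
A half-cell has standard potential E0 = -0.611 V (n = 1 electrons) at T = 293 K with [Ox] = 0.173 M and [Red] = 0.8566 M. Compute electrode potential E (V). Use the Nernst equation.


Apply the Nernst equation: E = E0 + (RT/nF)*ln([Ox]/[Red])
Step 1: RT/nF = 8.314*293/(1*96485) = 0.02524747 V
Step 2: [Ox]/[Red] = 0.173/0.8566 = 0.201961
Step 3: ln(0.201961) = -1.599681
Step 4: correction = 0.02524747 * -1.599681 = -0.0404 V
E = -0.611 + -0.0404 = -0.6514 V

-0.6514 V


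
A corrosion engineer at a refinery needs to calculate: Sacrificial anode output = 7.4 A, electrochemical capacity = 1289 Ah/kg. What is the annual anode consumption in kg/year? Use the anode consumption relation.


Annual consumption = current * hours per year / capacity
Rate = 7.4 * 8760 / 1289 = 50.3 kg/year

50.3 kg/year


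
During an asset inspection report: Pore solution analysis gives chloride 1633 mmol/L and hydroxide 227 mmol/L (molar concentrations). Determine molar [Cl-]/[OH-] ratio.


Threshold parameter = [Cl-] / [OH-] (molar basis; both in mmol/L, so units cancel)
Ratio = 1633 / 227 = 7.19

7.19


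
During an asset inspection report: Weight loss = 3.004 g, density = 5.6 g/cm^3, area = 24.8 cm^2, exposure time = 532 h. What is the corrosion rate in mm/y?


Apply the mm/y weight-loss relation: CR = 87600 * W / (D * A * T)
Numerator: 87600 * 3.004 = 263150.4
Denominator: 5.6 * 24.8 * 532 = 73884.16
CR = 263150.4 / 73884.16 = 3.561662 mm/y

3.561662 mm/y


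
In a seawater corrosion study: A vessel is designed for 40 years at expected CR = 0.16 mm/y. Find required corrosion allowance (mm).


Corrosion allowance = CR × design life
CA = 0.16 * 40 = 6.4 mm

6.4 mm


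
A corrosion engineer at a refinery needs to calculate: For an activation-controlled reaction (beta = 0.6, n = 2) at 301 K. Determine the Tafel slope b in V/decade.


Apply the Tafel slope relation: b = 2.303*R*T/(beta*n*F)
Numerator: 2.303 * 8.314 * 301 = 5763.29
Denominator: 0.6 * 2 * 96485 = 115782.0
b = 5763.29 / 115782.0 = 0.05 V/decade

0.05 V/decade


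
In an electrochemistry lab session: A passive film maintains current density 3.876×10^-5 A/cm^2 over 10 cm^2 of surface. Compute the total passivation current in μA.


I = i_pass * A, then convert A → μA (×10^6)
I = 3.876×10^-5 * 10 * 10^6 = 387.6 μA

387.6 μA


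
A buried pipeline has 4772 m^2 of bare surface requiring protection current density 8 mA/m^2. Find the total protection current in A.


I = area * current density, then convert mA → A (÷1000)
I = 4772 * 8 / 1000 = 38.18 A

38.18 A


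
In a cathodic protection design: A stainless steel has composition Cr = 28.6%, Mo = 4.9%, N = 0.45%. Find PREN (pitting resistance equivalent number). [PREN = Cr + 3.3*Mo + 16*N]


Apply the PREN formula: PREN = Cr + 3.3*Mo + 16*N
PREN = 28.6 + 3.3*4.9 + 16*0.45
PREN = 28.6 + 16.17 + 7.2 = 51.97

51.97


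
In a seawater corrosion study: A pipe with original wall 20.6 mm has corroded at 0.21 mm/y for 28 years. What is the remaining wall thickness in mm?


Remaining wall = original − CR × time
t = 20.6 − 0.21*28 = 20.6 − 5.88 = 14.72 mm

14.72 mm


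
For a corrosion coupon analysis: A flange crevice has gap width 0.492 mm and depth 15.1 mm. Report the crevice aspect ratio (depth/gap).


Aspect ratio = depth / gap
Ratio = 15.1 / 0.492 = 30.7

30.7


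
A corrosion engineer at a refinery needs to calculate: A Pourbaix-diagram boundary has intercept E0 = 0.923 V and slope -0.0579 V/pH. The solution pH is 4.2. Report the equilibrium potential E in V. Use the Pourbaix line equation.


Apply the Pourbaix line equation: E = E0 + slope*pH
E = 0.923 + (-0.0579)*4.2 = 0.923 + (-0.24318) = 0.67982 V
Rounded to 3 decimal places: E = 0.680 V

0.680 V


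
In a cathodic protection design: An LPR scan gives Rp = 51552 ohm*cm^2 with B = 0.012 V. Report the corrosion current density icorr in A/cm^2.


Apply the Stern-Geary relation: icorr = B / Rp
icorr = 0.012 / 51552 = 2.328×10^-7 A/cm^2

2.328×10^-7 A/cm^2


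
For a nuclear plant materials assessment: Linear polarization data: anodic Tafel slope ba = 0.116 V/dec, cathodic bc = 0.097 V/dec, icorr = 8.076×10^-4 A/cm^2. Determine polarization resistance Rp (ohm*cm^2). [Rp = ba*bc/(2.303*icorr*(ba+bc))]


Apply the Stern-Geary equation: Rp = ba*bc / (2.303*icorr*(ba+bc))
ba*bc = 0.116*0.097 = 0.011252
ba+bc = 0.213; 2.303*icorr*(ba+bc) = 2.303*8.076×10^-4*0.213 = 3.961593×10^-4
Rp = 0.011252 / 3.961593×10^-4 = 28.4 ohm*cm^2

28.4 ohm*cm^2


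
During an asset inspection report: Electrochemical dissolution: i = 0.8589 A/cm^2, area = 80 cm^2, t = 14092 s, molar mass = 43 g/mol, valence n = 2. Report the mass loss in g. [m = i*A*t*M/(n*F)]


Apply Faraday's law: m = i*A*t*M / (n*F)
Total charge passed Q = i*A*t = 0.8589*80*14092 = 968289.504 C
m = Q*M/(n*F) = 968289.504*43/(2*96485) = 215.7664 g

215.7664 g


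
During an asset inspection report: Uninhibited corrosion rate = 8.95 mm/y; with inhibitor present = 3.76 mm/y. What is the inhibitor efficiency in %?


Apply the inhibitor-efficiency definition: IE = (CR_blank − CR_inh)/CR_blank × 100
IE = (8.95 − 3.76) / 8.95 × 100
IE = 5.19 / 8.95 × 100 = 58.0 %

58.0 %


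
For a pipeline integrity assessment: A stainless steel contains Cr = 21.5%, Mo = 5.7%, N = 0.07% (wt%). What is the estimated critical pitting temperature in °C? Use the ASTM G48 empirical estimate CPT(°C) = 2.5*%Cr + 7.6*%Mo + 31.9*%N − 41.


Apply the ASTM G48 empirical CPT estimate: CPT(°C) = 2.5*%Cr + 7.6*%Mo + 31.9*%N − 41
2.5*21.5 = 53.75; 7.6*5.7 = 43.32; 31.9*0.07 = 2.233
CPT = 53.75 + 43.32 + 2.233 − 41 = 58.303 °C
Rounded to 0.1 °C: CPT ≈ 58.3 °C

58.3 °C


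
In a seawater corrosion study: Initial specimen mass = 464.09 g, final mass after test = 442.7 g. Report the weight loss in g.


Weight loss = initial − final
WL = 464.09 − 442.7 = 21.39 g

21.39 g


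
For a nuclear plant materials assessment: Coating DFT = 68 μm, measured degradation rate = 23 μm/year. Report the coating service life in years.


Service life = thickness / degradation rate
Life = 68 / 23 = 3.0 years

3.0 years


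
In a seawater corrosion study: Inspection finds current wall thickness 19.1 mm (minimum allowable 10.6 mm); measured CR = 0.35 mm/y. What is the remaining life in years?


Apply the remaining-life relation: RL = (t_current − t_min) / CR
RL = (19.1 − 10.6) / 0.35 = 8.5 / 0.35 = 24.3 years

24.3 years


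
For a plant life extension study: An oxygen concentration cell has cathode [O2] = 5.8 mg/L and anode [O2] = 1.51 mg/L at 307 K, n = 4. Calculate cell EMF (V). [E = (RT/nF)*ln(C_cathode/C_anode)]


Apply the Nernst concentration-cell relation: E = (RT/nF)*ln(C_cathode/C_anode)
RT/nF = 8.314*307/(4*96485) = 0.00661346 V
ln(5.8/1.51) = 1.34575
E = 0.00661346 * 1.34575 = 0.0089 V

0.0089 V
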